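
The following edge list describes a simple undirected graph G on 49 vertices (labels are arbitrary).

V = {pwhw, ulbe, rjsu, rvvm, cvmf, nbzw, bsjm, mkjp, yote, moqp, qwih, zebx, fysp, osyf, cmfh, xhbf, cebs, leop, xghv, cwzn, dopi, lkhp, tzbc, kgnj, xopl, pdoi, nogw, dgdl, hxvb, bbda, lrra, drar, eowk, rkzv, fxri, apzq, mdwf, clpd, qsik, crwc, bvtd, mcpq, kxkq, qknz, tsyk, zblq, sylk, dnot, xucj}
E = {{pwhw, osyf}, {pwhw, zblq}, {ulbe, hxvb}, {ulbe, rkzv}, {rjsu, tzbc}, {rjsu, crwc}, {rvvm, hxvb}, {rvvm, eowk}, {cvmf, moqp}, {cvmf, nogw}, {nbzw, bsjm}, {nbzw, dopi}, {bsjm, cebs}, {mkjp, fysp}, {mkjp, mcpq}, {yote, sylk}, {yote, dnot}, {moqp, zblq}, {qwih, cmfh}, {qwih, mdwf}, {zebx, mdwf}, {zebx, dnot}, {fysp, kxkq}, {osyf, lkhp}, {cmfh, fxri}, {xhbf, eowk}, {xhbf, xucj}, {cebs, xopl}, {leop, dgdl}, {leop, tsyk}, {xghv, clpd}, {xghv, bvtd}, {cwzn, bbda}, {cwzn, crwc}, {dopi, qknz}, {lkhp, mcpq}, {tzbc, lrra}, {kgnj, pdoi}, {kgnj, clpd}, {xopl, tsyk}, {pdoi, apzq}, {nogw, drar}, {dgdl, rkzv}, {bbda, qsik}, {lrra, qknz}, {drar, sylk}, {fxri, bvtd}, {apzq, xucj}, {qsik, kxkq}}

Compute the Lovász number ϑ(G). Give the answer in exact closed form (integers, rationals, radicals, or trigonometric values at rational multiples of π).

49*cos(pi/49)/(cos(pi/49) + 1)

Vertex tzbc has 2 neighbors: rjsu, lrra.
N(ulbe) = {hxvb, rkzv}, |N(ulbe)| = 2.
N(xghv) = {clpd, bvtd}, |N(xghv)| = 2.
Vertex rjsu has 2 neighbors: tzbc, crwc.
deg(v) = 2 for all v (|V|=49); this is C_{49}, the 49-cycle.
spec(A) ≈ [2.0, 1.98358, 1.93459, 1.85383, 1.74264, 1.60283, 1.4367, 1.24698, 1.03679, 0.80957, 0.56906, 0.3192, 0.0641, -0.19205, -0.44504, -0.69073, -0.92508, -1.14423, -1.3446, -1.52289, -1.67618, -1.80194, -1.89811, -1.96312, -1.99589] (distinct, 5 d.p.).
Lovász (edge-transitive): ϑ = −49·(-2*cos(pi/49))/((2)−(-2*cos(pi/49))) = 49*cos(pi/49)/(cos(pi/49) + 1).
Numerically 24.4748.
α=24, χ(Ḡ)=25; ϑ=49*cos(pi/49)/(cos(pi/49) + 1) lies between (both strict).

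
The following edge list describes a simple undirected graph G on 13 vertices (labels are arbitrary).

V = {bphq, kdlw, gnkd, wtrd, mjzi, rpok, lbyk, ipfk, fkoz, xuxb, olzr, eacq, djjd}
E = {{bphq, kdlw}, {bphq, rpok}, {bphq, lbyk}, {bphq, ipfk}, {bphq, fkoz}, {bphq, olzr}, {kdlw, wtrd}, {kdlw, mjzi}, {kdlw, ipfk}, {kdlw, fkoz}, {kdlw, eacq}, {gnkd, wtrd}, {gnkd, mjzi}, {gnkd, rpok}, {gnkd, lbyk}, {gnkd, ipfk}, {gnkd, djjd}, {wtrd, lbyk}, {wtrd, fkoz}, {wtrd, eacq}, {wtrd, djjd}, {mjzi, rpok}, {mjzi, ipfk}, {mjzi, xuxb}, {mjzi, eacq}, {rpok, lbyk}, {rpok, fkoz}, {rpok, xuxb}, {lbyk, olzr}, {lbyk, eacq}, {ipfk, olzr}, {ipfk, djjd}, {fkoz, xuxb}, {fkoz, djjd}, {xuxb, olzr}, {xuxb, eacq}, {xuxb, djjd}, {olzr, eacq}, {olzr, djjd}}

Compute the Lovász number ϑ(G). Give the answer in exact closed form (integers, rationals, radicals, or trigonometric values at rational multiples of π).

deg(ipfk) = 6; N(ipfk) = {bphq, kdlw, gnkd, mjzi, olzr, djjd}.
N(xuxb) = {mjzi, rpok, fkoz, olzr, eacq, djjd}, |N(xuxb)| = 6.
deg(mjzi) = 6; N(mjzi) = {kdlw, gnkd, rpok, ipfk, xuxb, eacq}.
Vertex lbyk has 6 neighbors: bphq, gnkd, wtrd, rpok, olzr, eacq.
13-vertex 6-regular graph: Paley(13): SR with (k,λ,μ)=(6,2,3).
spec(A) ≈ [6.0, 1.30278, -2.30278] (distinct, 5 d.p.).
λ_max=6, λ_min=-sqrt(13)/2 - 1/2; ϑ = −13·λ_min/(λ_max−λ_min) = sqrt(13).
ϑ(G) ≈ 3.605551.

sqrt(13)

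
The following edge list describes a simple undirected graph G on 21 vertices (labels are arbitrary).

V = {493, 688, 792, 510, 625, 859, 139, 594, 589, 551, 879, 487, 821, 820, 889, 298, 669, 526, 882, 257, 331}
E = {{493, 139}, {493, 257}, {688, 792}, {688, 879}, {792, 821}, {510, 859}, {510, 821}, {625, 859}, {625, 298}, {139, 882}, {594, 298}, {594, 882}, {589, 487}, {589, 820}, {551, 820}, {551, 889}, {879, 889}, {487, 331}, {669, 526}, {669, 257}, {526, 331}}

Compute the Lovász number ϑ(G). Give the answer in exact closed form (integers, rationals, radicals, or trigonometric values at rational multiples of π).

21*cos(pi/21)/(cos(pi/21) + 1)

deg(589) = 2; N(589) = {487, 820}.
Vertex 487 has 2 neighbors: 589, 331.
Vertex 792 has 2 neighbors: 688, 821.
Vertex 625 has 2 neighbors: 859, 298.
G on 21 vertices is 2-regular; connected 2-regular on 21 ⇒ C_{21}.
The 11 distinct eigenvalues: [2.0, 1.911, 1.652, 1.247, 0.731, 0.149, -0.445, -1.0, -1.466, -1.802, -1.978].
−21·(-2*cos(pi/21)) / ((2)−(-2*cos(pi/21))) = 21*cos(pi/21)/(cos(pi/21) + 1) = ϑ(G).
≈ 10.4410 (to 4 d.p.).
α=10, χ(Ḡ)=11; ϑ=21*cos(pi/21)/(cos(pi/21) + 1) lies between (both strict).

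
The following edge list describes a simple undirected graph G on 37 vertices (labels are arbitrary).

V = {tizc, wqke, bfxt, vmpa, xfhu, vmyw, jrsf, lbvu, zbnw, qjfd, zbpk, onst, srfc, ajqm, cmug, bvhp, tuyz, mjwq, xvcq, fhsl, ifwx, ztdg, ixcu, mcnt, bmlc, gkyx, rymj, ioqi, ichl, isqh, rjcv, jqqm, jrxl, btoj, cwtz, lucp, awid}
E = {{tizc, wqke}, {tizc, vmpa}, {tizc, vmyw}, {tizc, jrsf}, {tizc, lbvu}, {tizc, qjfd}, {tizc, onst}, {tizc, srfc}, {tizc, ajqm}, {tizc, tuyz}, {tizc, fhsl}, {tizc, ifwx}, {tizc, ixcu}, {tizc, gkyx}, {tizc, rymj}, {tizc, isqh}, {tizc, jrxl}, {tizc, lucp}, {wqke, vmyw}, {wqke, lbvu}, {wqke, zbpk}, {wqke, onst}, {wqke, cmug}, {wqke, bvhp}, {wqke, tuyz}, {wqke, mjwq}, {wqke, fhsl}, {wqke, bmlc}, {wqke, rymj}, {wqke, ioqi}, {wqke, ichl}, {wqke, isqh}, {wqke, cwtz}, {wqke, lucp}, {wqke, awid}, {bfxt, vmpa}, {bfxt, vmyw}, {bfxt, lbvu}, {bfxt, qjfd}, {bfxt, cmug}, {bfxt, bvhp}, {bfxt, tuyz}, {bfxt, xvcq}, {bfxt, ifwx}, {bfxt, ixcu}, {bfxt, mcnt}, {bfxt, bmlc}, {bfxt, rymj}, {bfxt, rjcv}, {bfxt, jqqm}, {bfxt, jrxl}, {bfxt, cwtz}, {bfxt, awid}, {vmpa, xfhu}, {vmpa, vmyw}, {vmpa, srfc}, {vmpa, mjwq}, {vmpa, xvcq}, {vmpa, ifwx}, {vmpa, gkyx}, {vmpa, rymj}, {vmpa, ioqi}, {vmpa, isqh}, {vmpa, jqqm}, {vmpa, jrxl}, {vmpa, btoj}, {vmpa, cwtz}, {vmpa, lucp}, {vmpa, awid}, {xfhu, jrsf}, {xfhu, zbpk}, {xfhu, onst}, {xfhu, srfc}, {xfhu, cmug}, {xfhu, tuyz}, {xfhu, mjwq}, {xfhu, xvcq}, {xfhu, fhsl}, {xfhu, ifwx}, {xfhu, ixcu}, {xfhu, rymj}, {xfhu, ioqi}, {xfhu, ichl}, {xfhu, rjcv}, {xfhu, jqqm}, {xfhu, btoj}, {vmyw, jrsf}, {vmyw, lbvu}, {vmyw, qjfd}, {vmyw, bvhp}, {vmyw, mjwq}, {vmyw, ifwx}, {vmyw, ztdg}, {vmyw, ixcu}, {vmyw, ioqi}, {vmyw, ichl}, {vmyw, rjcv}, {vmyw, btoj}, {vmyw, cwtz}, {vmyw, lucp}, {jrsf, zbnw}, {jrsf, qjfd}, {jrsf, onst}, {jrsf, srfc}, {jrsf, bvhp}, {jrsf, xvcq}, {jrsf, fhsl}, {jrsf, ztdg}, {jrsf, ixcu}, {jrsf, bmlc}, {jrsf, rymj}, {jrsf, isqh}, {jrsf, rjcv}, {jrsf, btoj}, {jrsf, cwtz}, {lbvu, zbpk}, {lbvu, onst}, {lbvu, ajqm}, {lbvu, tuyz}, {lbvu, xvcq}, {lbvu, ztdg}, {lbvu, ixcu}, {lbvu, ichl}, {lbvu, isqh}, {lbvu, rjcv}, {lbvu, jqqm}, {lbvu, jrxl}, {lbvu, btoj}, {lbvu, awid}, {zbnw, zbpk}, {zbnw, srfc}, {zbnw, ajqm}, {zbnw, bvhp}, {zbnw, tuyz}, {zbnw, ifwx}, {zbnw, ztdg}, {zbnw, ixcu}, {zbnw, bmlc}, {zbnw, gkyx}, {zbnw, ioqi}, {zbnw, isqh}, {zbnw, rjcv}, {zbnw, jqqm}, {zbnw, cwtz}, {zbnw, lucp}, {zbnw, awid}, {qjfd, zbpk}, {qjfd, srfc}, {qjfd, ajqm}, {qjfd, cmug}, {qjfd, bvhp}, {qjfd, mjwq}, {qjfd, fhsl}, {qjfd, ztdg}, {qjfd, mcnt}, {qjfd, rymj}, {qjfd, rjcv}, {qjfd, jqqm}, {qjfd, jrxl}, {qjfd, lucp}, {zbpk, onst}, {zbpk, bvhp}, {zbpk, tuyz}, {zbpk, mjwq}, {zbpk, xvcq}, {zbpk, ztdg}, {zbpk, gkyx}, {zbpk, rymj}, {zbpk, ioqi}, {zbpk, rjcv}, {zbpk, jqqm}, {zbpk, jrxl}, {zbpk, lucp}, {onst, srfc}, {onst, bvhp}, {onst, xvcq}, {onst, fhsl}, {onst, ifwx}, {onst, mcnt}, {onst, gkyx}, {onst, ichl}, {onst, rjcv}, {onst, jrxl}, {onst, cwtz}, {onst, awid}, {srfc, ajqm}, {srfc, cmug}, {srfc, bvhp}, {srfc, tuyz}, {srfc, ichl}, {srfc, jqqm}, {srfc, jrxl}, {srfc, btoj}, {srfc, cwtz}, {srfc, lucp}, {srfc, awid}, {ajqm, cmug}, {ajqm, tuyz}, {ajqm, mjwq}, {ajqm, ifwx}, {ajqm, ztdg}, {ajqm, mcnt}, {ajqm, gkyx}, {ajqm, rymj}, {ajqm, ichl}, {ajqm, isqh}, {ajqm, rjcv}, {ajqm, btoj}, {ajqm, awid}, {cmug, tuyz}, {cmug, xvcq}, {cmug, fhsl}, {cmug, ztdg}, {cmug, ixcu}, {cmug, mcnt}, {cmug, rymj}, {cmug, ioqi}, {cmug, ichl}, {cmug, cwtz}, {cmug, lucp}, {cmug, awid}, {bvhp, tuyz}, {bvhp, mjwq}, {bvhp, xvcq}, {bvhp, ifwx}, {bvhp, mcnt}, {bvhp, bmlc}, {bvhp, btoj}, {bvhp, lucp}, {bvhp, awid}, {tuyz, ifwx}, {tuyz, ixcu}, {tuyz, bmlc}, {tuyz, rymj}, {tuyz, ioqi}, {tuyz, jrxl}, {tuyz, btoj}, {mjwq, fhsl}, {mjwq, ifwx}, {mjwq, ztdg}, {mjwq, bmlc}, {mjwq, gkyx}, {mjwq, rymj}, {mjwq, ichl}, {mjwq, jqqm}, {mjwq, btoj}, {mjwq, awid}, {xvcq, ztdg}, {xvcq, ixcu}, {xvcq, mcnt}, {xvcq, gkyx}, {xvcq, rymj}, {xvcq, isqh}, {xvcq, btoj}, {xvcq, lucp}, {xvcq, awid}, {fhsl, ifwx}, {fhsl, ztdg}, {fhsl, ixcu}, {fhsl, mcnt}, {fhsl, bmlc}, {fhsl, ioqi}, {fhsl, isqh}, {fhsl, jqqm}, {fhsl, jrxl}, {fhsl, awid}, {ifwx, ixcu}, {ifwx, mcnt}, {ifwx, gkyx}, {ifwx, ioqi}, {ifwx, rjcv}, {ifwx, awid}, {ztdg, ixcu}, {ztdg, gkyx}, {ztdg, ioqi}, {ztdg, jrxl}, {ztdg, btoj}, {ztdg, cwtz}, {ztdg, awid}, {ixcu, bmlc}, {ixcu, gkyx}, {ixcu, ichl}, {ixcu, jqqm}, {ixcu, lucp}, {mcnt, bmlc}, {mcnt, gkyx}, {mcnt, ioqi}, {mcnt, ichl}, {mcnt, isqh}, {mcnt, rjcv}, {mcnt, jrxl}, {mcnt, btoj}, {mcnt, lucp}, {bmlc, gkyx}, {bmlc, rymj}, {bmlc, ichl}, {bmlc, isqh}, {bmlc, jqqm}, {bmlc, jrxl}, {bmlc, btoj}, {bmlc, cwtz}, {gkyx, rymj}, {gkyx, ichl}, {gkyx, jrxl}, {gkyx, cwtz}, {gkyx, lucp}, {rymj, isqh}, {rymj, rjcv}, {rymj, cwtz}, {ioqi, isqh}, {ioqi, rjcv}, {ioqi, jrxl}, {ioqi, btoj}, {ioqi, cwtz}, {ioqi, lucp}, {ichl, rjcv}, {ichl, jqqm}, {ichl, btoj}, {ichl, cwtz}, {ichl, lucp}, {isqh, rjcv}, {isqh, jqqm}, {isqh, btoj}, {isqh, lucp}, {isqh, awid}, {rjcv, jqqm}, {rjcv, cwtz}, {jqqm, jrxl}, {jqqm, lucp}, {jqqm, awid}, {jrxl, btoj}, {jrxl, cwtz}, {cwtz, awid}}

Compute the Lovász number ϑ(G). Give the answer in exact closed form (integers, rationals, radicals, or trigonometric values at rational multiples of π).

sqrt(37)

Vertex lucp has 18 neighbors: tizc, wqke, vmpa, vmyw, zbnw, qjfd, zbpk, srfc, cmug, bvhp, xvcq, ixcu, mcnt, gkyx, ioqi, ichl, isqh, jqqm.
N(lbvu) = {tizc, wqke, bfxt, vmyw, zbpk, onst, ajqm, tuyz, xvcq, ztdg, ixcu, ichl, isqh, rjcv, jqqm, jrxl, btoj, awid}, |N(lbvu)| = 18.
deg(rjcv) = 18; N(rjcv) = {bfxt, xfhu, vmyw, jrsf, lbvu, zbnw, qjfd, zbpk, onst, ajqm, ifwx, mcnt, rymj, ioqi, ichl, isqh, jqqm, cwtz}.
deg(mjwq) = 18; N(mjwq) = {wqke, vmpa, xfhu, vmyw, qjfd, zbpk, ajqm, bvhp, fhsl, ifwx, ztdg, bmlc, gkyx, rymj, ichl, jqqm, btoj, awid}.
Every vertex has degree 18 (N=37); SR(37,18,8,9) — a Paley graph.
The 3 distinct eigenvalues: [18.0, 2.54138, -3.54138].
−37·(-sqrt(37)/2 - 1/2) / ((18)−(-sqrt(37)/2 - 1/2)) = sqrt(37) = ϑ(G).
ϑ(G) ≈ 6.08276253.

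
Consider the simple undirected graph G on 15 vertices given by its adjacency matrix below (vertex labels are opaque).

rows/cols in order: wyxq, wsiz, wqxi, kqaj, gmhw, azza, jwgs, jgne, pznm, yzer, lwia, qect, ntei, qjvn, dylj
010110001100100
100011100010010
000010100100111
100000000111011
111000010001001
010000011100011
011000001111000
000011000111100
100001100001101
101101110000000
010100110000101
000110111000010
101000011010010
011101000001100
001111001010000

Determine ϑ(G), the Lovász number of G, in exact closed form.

N(wqxi) = {gmhw, jwgs, yzer, ntei, qjvn, dylj}, |N(wqxi)| = 6.
Vertex jgne has 6 neighbors: gmhw, azza, yzer, lwia, qect, ntei.
deg(wyxq) = 6; N(wyxq) = {wsiz, kqaj, gmhw, pznm, yzer, ntei}.
Vertex gmhw has 6 neighbors: wyxq, wsiz, wqxi, jgne, qect, dylj.
Regular of degree 6 on 15 vertices: Kneser-type, 2-subsets of [6].
Distinct eigenvalues (to 4 d.p.): [6.0, 1.0, -3.0].
Lovász (edge-transitive): ϑ = −15·(-3)/((6)−(-3)) = 5.
ϑ(G) ≈ 5.000000.

5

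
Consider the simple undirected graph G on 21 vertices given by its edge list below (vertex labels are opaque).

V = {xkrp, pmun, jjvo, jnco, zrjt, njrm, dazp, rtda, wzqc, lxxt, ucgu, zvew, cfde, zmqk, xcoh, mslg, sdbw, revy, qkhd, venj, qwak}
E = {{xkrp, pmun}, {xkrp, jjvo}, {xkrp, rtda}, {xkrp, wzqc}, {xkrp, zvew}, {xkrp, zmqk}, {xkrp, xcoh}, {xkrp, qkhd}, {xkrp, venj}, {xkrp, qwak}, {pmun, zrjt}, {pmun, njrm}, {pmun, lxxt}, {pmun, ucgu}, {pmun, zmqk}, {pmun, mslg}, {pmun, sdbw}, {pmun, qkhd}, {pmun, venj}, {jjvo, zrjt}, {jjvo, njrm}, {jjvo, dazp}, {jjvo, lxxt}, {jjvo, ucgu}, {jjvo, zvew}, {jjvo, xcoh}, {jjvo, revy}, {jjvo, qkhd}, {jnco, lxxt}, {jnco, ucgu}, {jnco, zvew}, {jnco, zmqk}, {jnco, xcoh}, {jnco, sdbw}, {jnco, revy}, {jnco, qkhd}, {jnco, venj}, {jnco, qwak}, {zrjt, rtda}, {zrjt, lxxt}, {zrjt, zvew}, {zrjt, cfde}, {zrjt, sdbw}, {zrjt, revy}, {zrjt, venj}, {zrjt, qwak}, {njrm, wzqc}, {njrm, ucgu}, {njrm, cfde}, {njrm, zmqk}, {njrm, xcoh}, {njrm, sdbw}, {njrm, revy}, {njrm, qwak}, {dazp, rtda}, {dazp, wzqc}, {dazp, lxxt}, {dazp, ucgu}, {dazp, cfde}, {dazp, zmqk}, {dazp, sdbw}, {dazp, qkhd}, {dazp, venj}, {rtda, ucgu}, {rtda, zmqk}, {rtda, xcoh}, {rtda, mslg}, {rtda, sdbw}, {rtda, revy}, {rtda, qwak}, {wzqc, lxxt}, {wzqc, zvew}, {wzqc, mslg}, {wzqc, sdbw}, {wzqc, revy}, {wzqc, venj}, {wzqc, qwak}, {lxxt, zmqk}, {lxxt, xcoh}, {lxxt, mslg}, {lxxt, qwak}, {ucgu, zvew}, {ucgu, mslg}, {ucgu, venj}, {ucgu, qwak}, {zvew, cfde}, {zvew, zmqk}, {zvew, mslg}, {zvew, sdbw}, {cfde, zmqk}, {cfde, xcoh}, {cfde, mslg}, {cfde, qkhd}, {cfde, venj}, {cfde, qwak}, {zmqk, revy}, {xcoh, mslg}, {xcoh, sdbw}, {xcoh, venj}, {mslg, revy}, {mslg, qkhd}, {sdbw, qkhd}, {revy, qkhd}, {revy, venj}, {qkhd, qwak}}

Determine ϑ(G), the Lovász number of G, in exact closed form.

deg(ucgu) = 10; N(ucgu) = {pmun, jjvo, jnco, njrm, dazp, rtda, zvew, mslg, venj, qwak}.
N(zrjt) = {pmun, jjvo, rtda, lxxt, zvew, cfde, sdbw, revy, venj, qwak}, |N(zrjt)| = 10.
N(lxxt) = {pmun, jjvo, jnco, zrjt, dazp, wzqc, zmqk, xcoh, mslg, qwak}, |N(lxxt)| = 10.
N(jnco) = {lxxt, ucgu, zvew, zmqk, xcoh, sdbw, revy, qkhd, venj, qwak}, |N(jnco)| = 10.
G on 21 vertices is 10-regular; Kneser-type, 2-subsets of [7].
Distinct eigenvalues (to 5 d.p.): [10.0, 1.0, -4.0].
Lovász (edge-transitive): ϑ = −21·(-4)/((10)−(-4)) = 6.
ϑ(G) ≈ 6.000000.

6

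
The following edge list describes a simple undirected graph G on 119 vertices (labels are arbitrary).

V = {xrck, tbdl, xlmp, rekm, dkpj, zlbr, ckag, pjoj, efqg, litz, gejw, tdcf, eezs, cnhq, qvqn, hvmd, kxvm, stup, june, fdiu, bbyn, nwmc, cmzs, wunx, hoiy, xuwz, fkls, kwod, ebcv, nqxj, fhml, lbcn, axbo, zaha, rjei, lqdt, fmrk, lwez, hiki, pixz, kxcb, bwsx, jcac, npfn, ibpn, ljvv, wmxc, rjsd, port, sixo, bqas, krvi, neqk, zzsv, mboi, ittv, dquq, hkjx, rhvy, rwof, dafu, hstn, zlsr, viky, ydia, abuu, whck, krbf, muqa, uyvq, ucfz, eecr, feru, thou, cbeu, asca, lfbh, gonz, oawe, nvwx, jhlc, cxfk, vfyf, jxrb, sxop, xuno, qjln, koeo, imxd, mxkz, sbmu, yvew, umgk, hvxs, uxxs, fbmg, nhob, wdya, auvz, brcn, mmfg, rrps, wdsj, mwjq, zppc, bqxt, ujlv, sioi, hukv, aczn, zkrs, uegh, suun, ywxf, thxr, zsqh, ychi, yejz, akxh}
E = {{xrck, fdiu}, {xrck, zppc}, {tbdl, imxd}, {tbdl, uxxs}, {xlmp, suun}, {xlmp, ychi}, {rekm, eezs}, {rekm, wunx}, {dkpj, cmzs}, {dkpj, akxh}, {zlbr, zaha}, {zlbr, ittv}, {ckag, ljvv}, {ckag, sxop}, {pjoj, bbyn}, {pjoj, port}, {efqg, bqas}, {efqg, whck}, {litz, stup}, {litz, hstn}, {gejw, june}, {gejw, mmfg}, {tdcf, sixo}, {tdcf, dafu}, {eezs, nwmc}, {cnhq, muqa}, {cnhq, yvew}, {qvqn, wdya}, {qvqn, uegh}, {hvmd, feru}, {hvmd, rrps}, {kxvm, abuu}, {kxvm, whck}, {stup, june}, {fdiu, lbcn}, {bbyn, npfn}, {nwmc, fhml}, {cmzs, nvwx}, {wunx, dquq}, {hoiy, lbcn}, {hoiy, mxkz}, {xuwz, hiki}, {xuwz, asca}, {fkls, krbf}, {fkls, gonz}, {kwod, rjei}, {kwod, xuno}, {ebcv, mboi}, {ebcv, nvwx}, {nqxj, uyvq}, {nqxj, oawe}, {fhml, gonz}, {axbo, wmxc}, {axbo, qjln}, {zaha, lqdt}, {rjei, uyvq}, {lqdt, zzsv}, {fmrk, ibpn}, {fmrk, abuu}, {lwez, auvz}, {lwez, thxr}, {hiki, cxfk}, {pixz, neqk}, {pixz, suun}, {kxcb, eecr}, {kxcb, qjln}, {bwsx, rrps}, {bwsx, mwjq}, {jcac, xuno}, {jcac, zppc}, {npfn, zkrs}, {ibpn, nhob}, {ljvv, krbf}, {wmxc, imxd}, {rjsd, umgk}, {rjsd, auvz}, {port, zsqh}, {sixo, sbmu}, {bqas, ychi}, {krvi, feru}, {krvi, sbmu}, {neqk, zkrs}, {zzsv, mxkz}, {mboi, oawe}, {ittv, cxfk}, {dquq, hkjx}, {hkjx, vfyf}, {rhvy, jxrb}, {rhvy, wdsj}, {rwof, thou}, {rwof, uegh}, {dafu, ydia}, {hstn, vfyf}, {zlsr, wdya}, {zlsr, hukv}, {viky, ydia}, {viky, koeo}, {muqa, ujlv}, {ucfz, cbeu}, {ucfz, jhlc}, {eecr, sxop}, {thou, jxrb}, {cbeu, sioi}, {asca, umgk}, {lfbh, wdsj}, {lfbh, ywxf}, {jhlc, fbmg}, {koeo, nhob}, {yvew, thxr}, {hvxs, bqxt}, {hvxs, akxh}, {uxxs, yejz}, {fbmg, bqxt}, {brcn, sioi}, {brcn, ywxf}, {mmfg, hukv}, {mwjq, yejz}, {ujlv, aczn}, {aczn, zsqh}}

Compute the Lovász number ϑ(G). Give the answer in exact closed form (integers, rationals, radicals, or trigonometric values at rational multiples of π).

deg(vfyf) = 2; N(vfyf) = {hkjx, hstn}.
N(rrps) = {hvmd, bwsx}, |N(rrps)| = 2.
Vertex oawe has 2 neighbors: nqxj, mboi.
Vertex thou has 2 neighbors: rwof, jxrb.
2-regular, N=119; the odd cycle C_{119}.
A has 60 distinct eigenvalues ≈ [2.0, 1.9972, 1.9889, 1.975, 1.9556, 1.9307, 1.9005, 1.8649, 1.8242, 1.7784, 1.7276, 1.672, 1.6118, 1.5471, 1.478, 1.4048, 1.3278, 1.247, 1.1627, 1.0752, 0.9847, 0.8915, 0.7957, 0.6978, 0.5979, 0.4964, 0.3934, 0.2894, 0.1845, 0.0792, -0.0264, -0.1319, -0.237, -0.3415, -0.445, -0.5473, -0.6481, -0.747, -0.8439, -0.9384, -1.0303, -1.1194, -1.2053, -1.2878, -1.3668, -1.4419, -1.5131, -1.58, -1.6425, -1.7004, -1.7536, -1.8019, -1.8452, -1.8834, -1.9163, -1.9438, -1.9659, -1.9826, -1.9937, -1.9993].
λ_max=2, λ_min=-2*cos(pi/119); ϑ = −119·λ_min/(λ_max−λ_min) = 119*cos(pi/119)/(cos(pi/119) + 1).
= 59.489632… (decimal).
59 ≤ 119*cos(pi/119)/(cos(pi/119) + 1) ≤ 60: both strict.

119*cos(pi/119)/(cos(pi/119) + 1)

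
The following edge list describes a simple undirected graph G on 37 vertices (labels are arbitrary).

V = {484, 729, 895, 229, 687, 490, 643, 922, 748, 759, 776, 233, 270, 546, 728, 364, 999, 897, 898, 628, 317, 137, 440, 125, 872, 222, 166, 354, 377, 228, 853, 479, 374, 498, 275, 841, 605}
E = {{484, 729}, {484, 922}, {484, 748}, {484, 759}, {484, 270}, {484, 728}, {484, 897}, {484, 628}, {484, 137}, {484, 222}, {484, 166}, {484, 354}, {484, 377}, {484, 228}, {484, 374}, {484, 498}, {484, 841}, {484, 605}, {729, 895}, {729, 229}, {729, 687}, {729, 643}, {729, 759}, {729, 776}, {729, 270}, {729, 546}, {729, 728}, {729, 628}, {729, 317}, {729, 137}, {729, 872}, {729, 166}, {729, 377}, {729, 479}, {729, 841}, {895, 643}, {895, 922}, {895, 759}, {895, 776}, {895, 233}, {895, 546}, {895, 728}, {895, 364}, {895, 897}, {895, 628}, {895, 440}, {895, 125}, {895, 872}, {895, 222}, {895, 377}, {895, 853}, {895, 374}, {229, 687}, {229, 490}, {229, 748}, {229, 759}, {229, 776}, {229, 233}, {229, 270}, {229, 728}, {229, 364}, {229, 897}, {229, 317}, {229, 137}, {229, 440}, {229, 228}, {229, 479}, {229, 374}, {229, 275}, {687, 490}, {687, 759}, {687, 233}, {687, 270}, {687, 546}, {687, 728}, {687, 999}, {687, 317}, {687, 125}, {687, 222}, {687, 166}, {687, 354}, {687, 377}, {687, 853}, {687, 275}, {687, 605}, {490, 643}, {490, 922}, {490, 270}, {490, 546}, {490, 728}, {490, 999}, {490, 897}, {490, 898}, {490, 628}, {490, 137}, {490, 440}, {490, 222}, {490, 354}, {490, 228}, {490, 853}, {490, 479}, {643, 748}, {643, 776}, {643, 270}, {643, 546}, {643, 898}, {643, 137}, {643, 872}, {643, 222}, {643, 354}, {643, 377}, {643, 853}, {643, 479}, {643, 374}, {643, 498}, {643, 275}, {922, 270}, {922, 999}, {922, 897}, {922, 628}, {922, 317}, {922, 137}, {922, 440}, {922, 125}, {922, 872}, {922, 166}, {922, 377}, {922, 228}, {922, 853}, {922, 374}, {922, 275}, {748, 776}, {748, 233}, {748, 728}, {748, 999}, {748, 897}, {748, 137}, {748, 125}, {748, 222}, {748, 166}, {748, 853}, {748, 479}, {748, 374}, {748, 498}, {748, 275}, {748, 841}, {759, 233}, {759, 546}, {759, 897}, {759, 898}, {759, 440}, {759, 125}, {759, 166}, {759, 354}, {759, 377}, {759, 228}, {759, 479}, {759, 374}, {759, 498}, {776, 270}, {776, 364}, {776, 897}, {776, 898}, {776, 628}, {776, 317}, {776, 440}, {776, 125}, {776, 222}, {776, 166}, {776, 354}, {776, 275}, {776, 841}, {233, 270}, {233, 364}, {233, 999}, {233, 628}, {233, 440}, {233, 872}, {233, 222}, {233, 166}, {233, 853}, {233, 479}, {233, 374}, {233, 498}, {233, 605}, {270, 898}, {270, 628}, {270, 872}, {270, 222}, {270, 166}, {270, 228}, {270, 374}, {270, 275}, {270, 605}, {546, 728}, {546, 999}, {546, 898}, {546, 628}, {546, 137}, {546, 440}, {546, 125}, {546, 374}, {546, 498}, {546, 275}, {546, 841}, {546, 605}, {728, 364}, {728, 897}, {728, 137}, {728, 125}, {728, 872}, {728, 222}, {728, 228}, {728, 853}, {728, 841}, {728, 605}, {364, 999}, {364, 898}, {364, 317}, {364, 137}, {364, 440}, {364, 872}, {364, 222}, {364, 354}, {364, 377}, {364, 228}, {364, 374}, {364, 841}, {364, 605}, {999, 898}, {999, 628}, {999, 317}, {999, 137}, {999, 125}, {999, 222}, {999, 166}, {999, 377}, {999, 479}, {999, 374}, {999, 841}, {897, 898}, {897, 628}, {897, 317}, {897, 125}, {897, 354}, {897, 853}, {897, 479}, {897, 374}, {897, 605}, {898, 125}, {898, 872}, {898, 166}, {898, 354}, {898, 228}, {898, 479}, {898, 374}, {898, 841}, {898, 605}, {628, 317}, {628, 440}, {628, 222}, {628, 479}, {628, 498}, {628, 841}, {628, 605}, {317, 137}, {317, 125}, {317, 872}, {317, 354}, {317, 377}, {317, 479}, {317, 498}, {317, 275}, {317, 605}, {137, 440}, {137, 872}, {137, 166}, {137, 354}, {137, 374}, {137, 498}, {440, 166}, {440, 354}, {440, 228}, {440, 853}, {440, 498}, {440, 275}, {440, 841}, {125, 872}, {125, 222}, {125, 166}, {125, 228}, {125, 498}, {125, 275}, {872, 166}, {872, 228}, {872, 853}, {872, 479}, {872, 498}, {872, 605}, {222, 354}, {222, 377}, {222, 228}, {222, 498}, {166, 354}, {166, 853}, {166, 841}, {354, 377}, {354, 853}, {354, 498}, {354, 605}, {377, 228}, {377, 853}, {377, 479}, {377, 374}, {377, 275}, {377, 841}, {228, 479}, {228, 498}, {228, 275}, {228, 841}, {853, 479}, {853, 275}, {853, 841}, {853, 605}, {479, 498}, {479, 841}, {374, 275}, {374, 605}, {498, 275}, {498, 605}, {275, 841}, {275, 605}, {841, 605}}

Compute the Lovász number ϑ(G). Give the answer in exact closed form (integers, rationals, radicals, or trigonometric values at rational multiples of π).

sqrt(37)

deg(872) = 18; N(872) = {729, 895, 643, 922, 233, 270, 728, 364, 898, 317, 137, 125, 166, 228, 853, 479, 498, 605}.
Vertex 748 has 18 neighbors: 484, 229, 643, 776, 233, 728, 999, 897, 137, 125, 222, 166, 853, 479, 374, 498, 275, 841.
N(728) = {484, 729, 895, 229, 687, 490, 748, 546, 364, 897, 137, 125, 872, 222, 228, 853, 841, 605}, |N(728)| = 18.
N(628) = {484, 729, 895, 490, 922, 776, 233, 270, 546, 999, 897, 317, 440, 222, 479, 498, 841, 605}, |N(628)| = 18.
18-regular, N=37; Paley(37): SR with (k,λ,μ)=(18,8,9).
Distinct eigenvalues (to 3 d.p.): [18.0, 2.541, -3.541].
With N=37: ϑ(G) = 37·(-(-sqrt(37)/2 - 1/2))/(18−(-sqrt(37)/2 - 1/2)) = sqrt(37).
≈ 6.082763 (to 6 d.p.).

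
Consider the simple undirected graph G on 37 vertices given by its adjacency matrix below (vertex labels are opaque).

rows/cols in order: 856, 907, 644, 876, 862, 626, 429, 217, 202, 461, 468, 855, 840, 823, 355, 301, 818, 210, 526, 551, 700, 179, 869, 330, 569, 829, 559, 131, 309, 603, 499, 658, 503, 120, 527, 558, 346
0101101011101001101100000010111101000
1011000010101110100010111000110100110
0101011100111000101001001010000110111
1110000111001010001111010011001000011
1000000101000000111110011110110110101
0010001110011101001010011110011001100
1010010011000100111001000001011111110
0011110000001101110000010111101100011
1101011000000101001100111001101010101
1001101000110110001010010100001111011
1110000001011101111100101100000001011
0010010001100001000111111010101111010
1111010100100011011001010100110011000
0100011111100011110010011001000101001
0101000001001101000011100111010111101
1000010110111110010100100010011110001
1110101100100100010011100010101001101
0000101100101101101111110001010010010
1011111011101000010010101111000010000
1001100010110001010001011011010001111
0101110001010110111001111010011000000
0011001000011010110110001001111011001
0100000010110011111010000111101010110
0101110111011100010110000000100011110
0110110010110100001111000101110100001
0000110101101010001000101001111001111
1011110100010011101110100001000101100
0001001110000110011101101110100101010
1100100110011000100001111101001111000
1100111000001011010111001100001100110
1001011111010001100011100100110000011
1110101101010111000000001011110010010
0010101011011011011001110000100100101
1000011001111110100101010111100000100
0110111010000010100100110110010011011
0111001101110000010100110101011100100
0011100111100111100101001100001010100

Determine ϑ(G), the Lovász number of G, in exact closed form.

Vertex 301 has 18 neighbors: 856, 626, 217, 202, 468, 855, 840, 823, 355, 210, 551, 869, 559, 603, 499, 658, 503, 346.
N(210) = {862, 429, 217, 468, 840, 823, 301, 818, 526, 551, 700, 179, 869, 330, 131, 603, 503, 558}, |N(210)| = 18.
Vertex 569 has 18 neighbors: 907, 644, 862, 626, 202, 468, 855, 823, 526, 551, 700, 179, 829, 131, 309, 603, 658, 346.
Vertex 644 has 18 neighbors: 907, 876, 626, 429, 217, 468, 855, 840, 818, 526, 179, 569, 559, 658, 503, 527, 558, 346.
Regular of degree 18 on 37 vertices: strongly regular (37,18,8,9).
Distinct eigenvalues (to 4 d.p.): [18.0, 2.5414, -3.5414].
ϑ = −N·λ_min/(λ_max−λ_min) = −37·(-sqrt(37)/2 - 1/2)/(18−(-sqrt(37)/2 - 1/2)) = sqrt(37).
= 6.082762530… (decimal).

sqrt(37)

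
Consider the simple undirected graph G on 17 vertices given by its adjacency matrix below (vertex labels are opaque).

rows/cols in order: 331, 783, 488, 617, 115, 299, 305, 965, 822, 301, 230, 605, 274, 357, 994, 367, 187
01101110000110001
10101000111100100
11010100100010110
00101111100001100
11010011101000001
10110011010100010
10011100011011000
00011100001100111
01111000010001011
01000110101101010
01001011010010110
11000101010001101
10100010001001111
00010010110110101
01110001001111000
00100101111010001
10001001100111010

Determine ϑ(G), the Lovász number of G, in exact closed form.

N(965) = {617, 115, 299, 230, 605, 994, 367, 187}, |N(965)| = 8.
Vertex 488 has 8 neighbors: 331, 783, 617, 299, 822, 274, 994, 367.
N(299) = {331, 488, 617, 305, 965, 301, 605, 367}, |N(299)| = 8.
deg(115) = 8; N(115) = {331, 783, 617, 305, 965, 822, 230, 187}.
G on 17 vertices is 8-regular; SR(17,8,3,4) — a Paley graph.
spec(A) ≈ [8.0, 1.562, -2.562] (distinct, 3 d.p.).
Lovász (edge-transitive): ϑ = −17·(-sqrt(17)/2 - 1/2)/((8)−(-sqrt(17)/2 - 1/2)) = sqrt(17).
ϑ(G) ≈ 4.123106.

sqrt(17)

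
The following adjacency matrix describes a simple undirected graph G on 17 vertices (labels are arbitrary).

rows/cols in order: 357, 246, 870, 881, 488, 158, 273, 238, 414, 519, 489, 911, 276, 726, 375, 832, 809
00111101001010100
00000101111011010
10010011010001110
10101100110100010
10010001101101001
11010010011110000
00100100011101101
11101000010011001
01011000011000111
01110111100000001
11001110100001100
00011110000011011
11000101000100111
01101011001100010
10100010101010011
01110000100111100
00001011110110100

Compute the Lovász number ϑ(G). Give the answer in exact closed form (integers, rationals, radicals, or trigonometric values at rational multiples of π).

sqrt(17)

Vertex 375 has 8 neighbors: 357, 870, 273, 414, 489, 276, 832, 809.
N(911) = {881, 488, 158, 273, 276, 726, 832, 809}, |N(911)| = 8.
Vertex 726 has 8 neighbors: 246, 870, 488, 273, 238, 489, 911, 832.
N(158) = {357, 246, 881, 273, 519, 489, 911, 276}, |N(158)| = 8.
deg(v) = 8 for all v (|V|=17); SR(17,8,3,4) — a Paley graph.
The 3 distinct eigenvalues: [8.0, 1.5616, -2.5616].
Lovász: ϑ = −17(-sqrt(17)/2 - 1/2)/(8+-(-sqrt(17)/2 - 1/2)) = sqrt(17).
Numerically 4.1231.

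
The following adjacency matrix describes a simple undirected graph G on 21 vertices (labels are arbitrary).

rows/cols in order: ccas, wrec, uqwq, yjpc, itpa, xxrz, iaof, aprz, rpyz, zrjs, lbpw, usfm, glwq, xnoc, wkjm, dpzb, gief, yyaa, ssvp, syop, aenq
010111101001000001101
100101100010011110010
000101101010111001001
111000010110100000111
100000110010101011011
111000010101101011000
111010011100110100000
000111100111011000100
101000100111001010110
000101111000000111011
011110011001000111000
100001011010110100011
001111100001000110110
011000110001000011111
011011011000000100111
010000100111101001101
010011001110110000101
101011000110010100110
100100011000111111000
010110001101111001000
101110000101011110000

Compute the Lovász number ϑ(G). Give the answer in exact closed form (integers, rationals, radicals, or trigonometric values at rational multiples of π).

deg(rpyz) = 10; N(rpyz) = {ccas, uqwq, iaof, zrjs, lbpw, usfm, wkjm, gief, ssvp, syop}.
Vertex dpzb has 10 neighbors: wrec, iaof, zrjs, lbpw, usfm, glwq, wkjm, yyaa, ssvp, aenq.
deg(yjpc) = 10; N(yjpc) = {ccas, wrec, uqwq, aprz, zrjs, lbpw, glwq, ssvp, syop, aenq}.
deg(wkjm) = 10; N(wkjm) = {wrec, uqwq, itpa, xxrz, aprz, rpyz, dpzb, ssvp, syop, aenq}.
21-vertex 10-regular graph: Kneser K(7,2) on C(7,2)=21 vertices.
The 3 distinct eigenvalues: [10.0, 1.0, -4.0].
−21·(-4) / ((10)−(-4)) = 6 = ϑ(G).
≈ 6.0000000 (to 7 d.p.).

6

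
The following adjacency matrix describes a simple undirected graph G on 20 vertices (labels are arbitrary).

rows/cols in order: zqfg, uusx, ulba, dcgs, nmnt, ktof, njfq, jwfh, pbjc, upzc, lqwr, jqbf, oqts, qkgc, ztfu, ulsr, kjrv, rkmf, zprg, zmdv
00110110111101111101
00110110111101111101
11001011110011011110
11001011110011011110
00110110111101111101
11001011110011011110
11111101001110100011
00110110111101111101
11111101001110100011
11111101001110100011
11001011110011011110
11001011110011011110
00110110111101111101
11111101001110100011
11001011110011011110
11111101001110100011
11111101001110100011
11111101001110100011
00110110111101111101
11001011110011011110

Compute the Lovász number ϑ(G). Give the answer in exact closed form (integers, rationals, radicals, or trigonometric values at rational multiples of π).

deg(uusx) = 14; N(uusx) = {ulba, dcgs, ktof, njfq, pbjc, upzc, lqwr, jqbf, qkgc, ztfu, ulsr, kjrv, rkmf, zmdv}.
Vertex jqbf has 13 neighbors: zqfg, uusx, nmnt, njfq, jwfh, pbjc, upzc, oqts, qkgc, ulsr, kjrv, rkmf, zprg.
N(dcgs) = {zqfg, uusx, nmnt, njfq, jwfh, pbjc, upzc, oqts, qkgc, ulsr, kjrv, rkmf, zprg}, |N(dcgs)| = 13.
Vertex kjrv has 13 neighbors: zqfg, uusx, ulba, dcgs, nmnt, ktof, jwfh, lqwr, jqbf, oqts, ztfu, zprg, zmdv.
Complete 3-partite, parts [7, 7, 6]: perfect, ϑ = α = 7.
≈ 7.00000 (to 5 d.p.).
Check 7 ≤ 7 ≤ 7: collapsed.

7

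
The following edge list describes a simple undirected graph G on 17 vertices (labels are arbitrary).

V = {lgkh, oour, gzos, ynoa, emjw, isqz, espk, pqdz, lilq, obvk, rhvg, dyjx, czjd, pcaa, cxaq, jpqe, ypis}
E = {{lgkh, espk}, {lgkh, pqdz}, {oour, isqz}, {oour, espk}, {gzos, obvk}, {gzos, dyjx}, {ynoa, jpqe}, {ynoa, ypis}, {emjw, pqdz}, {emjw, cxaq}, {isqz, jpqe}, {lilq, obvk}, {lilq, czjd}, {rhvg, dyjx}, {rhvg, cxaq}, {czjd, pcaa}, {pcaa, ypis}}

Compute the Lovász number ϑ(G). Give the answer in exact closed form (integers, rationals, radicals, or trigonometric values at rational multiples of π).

17*cos(pi/17)/(cos(pi/17) + 1)

deg(gzos) = 2; N(gzos) = {obvk, dyjx}.
N(lilq) = {obvk, czjd}, |N(lilq)| = 2.
Vertex oour has 2 neighbors: isqz, espk.
N(czjd) = {lilq, pcaa}, |N(czjd)| = 2.
deg(v) = 2 for all v (|V|=17); this is C_{17}, the 17-cycle.
spec(A) ≈ [2.0, 1.86494, 1.47802, 0.89148, 0.18454, -0.54733, -1.20527, -1.70043, -1.96595] (distinct, 5 d.p.).
Lovász: ϑ = −17(-2*cos(pi/17))/(2+-(-1)*2*cos(pi/17)) = 17*cos(pi/17)/(cos(pi/17) + 1).
Numerically 8.42701431.
Check 8 ≤ 17*cos(pi/17)/(cos(pi/17) + 1) ≤ 9: both strict.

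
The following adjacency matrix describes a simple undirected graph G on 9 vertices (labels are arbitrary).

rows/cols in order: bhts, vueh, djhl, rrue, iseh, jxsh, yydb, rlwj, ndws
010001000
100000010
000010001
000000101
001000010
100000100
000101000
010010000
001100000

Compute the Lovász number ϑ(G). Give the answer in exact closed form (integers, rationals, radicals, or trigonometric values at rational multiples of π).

9*cos(pi/9)/(cos(pi/9) + 1)

N(jxsh) = {bhts, yydb}, |N(jxsh)| = 2.
deg(ndws) = 2; N(ndws) = {djhl, rrue}.
N(yydb) = {rrue, jxsh}, |N(yydb)| = 2.
N(djhl) = {iseh, ndws}, |N(djhl)| = 2.
Every vertex has degree 2 (N=9); the odd cycle C_{9}.
The 5 distinct eigenvalues: [2.0, 1.532, 0.347, -1.0, -1.879].
−9·(-2*cos(pi/9)) / ((2)−(-2*cos(pi/9))) = 9*cos(pi/9)/(cos(pi/9) + 1) = ϑ(G).
≈ 4.3601 (to 4 d.p.).
Sandwich: α(G)=4 ≤ ϑ(G)=9*cos(pi/9)/(cos(pi/9) + 1) ≤ χ(Ḡ)=5 (both strict).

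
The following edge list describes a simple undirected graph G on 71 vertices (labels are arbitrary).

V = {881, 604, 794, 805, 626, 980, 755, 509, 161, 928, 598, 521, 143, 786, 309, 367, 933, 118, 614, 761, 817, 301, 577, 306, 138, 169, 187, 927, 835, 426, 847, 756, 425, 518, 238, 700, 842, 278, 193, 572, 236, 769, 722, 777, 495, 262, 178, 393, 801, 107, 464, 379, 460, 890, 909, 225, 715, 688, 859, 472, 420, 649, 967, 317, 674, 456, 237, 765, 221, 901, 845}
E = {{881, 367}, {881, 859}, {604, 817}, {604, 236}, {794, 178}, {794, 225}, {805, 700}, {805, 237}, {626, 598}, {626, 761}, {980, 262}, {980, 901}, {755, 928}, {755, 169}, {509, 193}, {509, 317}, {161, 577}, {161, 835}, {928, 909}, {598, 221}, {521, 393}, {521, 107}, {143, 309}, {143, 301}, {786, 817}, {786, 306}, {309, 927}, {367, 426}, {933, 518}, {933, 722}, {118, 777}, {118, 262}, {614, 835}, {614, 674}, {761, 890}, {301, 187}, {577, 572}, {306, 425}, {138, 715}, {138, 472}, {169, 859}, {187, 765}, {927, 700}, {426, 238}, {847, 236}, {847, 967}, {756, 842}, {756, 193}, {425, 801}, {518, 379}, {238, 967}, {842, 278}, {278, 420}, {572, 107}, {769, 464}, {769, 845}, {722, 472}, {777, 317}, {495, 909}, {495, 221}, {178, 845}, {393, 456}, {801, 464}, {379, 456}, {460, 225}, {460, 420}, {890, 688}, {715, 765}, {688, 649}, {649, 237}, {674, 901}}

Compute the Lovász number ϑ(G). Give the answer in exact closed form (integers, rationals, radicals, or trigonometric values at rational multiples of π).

71*cos(pi/71)/(cos(pi/71) + 1)

deg(980) = 2; N(980) = {262, 901}.
Vertex 761 has 2 neighbors: 626, 890.
Vertex 577 has 2 neighbors: 161, 572.
N(521) = {393, 107}, |N(521)| = 2.
G on 71 vertices is 2-regular; the odd cycle C_{71}.
Distinct eigenvalues (to 5 d.p.): [2.0, 1.99217, 1.96876, 1.92993, 1.876, 1.80739, 1.72463, 1.62837, 1.51937, 1.39848, 1.26665, 1.1249, 0.97435, 0.81617, 0.6516, 0.48194, 0.3085, 0.13265, -0.04424, -0.22079, -0.3956, -0.56732, -0.7346, -0.89613, -1.05065, -1.19694, -1.33387, -1.46036, -1.57542, -1.67814, -1.76774, -1.8435, -1.90483, -1.95125, -1.98241, -1.99804].
Lovász: ϑ = −71(-2*cos(pi/71))/(2+-(-1)*2*cos(pi/71)) = 71*cos(pi/71)/(cos(pi/71) + 1).
ϑ(G) ≈ 35.48262.
Sandwich: α(G)=35 ≤ ϑ(G)=71*cos(pi/71)/(cos(pi/71) + 1) ≤ χ(Ḡ)=36 (both strict).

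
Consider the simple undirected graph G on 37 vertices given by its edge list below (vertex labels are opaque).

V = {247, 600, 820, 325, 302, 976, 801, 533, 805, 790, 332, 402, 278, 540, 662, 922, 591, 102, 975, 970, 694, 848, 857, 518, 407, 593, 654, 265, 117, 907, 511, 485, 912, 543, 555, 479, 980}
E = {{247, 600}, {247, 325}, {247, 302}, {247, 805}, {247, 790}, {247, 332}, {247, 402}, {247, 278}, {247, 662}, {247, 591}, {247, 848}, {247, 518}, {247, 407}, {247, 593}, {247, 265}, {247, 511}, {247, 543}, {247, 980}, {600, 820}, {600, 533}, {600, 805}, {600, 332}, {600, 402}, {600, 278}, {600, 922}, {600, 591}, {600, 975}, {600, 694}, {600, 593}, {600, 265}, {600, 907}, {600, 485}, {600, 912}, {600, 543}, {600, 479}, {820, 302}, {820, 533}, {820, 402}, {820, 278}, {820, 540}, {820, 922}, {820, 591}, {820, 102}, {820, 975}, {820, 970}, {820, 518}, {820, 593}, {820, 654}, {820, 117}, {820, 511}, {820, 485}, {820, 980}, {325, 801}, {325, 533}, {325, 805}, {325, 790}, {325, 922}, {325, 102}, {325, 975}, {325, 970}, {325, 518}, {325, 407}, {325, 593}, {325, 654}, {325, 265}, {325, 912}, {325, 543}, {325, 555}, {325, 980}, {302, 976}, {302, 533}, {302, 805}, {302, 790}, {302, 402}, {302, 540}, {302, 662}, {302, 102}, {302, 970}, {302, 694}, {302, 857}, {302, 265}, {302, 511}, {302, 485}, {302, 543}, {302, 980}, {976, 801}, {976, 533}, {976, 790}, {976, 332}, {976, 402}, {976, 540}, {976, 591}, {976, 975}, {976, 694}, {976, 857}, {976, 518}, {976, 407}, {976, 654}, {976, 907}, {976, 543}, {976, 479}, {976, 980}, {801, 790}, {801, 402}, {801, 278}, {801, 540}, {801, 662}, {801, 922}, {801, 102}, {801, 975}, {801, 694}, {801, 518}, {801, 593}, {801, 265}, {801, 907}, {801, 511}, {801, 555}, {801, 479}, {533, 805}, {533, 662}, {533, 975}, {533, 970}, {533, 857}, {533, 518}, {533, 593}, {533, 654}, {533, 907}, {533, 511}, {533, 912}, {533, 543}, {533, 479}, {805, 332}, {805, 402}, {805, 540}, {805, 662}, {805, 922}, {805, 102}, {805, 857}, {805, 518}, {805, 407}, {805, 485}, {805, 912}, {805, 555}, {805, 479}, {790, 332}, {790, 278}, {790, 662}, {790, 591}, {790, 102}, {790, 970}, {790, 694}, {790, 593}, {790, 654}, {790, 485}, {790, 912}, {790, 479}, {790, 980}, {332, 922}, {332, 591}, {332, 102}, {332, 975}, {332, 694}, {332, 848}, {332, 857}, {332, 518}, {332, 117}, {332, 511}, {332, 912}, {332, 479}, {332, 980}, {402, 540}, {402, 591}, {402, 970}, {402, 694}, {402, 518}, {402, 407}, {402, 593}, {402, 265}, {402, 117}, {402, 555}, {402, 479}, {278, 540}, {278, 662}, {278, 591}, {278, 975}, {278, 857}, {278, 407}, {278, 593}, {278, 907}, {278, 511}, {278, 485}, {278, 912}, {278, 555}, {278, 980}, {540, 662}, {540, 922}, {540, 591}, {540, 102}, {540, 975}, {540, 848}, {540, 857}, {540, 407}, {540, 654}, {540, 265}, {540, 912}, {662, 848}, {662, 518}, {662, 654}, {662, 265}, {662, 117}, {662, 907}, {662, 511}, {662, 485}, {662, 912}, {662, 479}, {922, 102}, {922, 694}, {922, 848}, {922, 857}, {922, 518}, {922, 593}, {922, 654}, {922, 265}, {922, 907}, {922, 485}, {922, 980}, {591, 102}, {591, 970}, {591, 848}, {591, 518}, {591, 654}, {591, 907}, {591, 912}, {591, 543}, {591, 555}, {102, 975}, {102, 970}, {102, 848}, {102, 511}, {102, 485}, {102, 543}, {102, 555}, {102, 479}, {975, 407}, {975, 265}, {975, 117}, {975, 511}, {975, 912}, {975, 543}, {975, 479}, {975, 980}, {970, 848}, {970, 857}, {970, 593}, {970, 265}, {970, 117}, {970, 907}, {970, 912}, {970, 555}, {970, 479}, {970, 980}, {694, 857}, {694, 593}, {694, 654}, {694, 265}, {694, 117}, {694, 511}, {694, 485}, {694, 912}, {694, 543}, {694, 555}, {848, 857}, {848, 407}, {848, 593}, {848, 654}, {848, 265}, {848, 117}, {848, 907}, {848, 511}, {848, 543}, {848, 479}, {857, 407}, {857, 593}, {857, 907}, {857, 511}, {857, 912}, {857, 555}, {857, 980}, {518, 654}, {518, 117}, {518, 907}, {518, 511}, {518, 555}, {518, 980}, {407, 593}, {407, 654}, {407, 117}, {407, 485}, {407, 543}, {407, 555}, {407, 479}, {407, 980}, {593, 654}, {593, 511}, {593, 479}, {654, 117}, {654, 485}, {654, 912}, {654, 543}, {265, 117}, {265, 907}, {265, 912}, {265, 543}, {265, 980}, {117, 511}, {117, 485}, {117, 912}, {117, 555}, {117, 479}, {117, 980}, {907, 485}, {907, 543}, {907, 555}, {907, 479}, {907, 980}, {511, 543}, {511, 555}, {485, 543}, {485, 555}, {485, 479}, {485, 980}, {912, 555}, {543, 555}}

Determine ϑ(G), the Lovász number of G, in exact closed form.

Vertex 591 has 18 neighbors: 247, 600, 820, 976, 790, 332, 402, 278, 540, 102, 970, 848, 518, 654, 907, 912, 543, 555.
Vertex 518 has 18 neighbors: 247, 820, 325, 976, 801, 533, 805, 332, 402, 662, 922, 591, 654, 117, 907, 511, 555, 980.
Vertex 533 has 18 neighbors: 600, 820, 325, 302, 976, 805, 662, 975, 970, 857, 518, 593, 654, 907, 511, 912, 543, 479.
deg(511) = 18; N(511) = {247, 820, 302, 801, 533, 332, 278, 662, 102, 975, 694, 848, 857, 518, 593, 117, 543, 555}.
Every vertex has degree 18 (N=37); strongly regular (37,18,8,9).
Distinct eigenvalues (to 6 d.p.): [18.0, 2.541381, -3.541381].
ϑ = −N·λ_min/(λ_max−λ_min) = −37·(-sqrt(37)/2 - 1/2)/(18−(-sqrt(37)/2 - 1/2)) = sqrt(37).
Numerically 6.082762530.

sqrt(37)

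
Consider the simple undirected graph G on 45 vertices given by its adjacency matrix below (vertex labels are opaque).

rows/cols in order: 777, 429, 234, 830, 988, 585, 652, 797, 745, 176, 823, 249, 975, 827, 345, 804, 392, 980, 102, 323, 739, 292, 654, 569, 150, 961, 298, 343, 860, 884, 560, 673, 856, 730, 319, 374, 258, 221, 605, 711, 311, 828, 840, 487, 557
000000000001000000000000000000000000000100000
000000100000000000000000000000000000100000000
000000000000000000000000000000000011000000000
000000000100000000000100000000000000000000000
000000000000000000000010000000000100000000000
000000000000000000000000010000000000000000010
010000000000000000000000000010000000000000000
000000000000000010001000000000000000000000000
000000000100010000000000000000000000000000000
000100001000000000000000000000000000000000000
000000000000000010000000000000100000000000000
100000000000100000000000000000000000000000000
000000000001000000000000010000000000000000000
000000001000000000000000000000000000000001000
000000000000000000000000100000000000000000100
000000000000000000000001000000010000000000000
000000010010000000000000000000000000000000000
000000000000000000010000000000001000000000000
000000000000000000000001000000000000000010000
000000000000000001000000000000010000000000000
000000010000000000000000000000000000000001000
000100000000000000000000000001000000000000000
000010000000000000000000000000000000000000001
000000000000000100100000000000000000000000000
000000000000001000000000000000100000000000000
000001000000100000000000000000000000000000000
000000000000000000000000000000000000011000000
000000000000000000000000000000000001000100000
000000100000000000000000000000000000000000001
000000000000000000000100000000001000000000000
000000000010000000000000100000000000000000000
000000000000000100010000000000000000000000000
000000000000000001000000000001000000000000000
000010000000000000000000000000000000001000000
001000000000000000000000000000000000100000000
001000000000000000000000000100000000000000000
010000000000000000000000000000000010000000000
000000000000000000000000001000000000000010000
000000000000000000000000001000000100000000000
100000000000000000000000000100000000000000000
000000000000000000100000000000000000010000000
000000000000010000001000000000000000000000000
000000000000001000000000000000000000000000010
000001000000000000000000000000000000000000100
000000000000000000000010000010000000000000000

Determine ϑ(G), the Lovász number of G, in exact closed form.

Vertex 234 has 2 neighbors: 319, 374.
Vertex 298 has 2 neighbors: 221, 605.
N(840) = {345, 487}, |N(840)| = 2.
deg(429) = 2; N(429) = {652, 258}.
G on 45 vertices is 2-regular; a single 45-cycle (edge-transitive).
A has 23 distinct eigenvalues ≈ [2.0, 1.9805, 1.9225, 1.8271, 1.6961, 1.5321, 1.3383, 1.1184, 0.8767, 0.618, 0.3473, 0.0698, -0.2091, -0.4838, -0.7492, -1.0, -1.2313, -1.4387, -1.618, -1.7659, -1.8794, -1.9563, -1.9951].
ϑ = −N·λ_min/(λ_max−λ_min) = −45·(-2*cos(pi/45))/(2−(-2*cos(pi/45))) = 45*cos(pi/45)/(cos(pi/45) + 1).
≈ 22.472562147 (to 9 d.p.).
Lovász sandwich 22 ≤ 45*cos(pi/45)/(cos(pi/45) + 1) ≤ 23: both strict.

45*cos(pi/45)/(cos(pi/45) + 1)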